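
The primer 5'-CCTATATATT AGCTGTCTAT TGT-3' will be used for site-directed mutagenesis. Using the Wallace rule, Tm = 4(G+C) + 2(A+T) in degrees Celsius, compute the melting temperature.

60°C

G=3, A=5, C=4, T=11
AT pairs contribute 16, GC pairs contribute 7.
Tm = 4·7 + 2·16 = 28 + 32 = 60°C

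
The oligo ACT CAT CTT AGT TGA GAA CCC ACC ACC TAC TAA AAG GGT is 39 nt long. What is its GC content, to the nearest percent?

44%

Scanning the sequence gives C=11, G=6, A=13, T=9.
G+C = 6 + 11 = 17 out of 39 bases
%GC = 17/39 × 100 = 43.59% ≈ 44%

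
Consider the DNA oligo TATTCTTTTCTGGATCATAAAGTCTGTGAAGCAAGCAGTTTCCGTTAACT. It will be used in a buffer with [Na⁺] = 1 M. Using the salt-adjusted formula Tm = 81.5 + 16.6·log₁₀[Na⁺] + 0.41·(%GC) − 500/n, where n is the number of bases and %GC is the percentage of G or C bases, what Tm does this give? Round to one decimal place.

86.3°C

Length n = 50. Scanning the sequence gives T=19, G=9, A=13, C=9.
G+C = 18, so %GC = 18/50 × 100 = 36%
Salt term: 16.6 × (0) = 0
GC term: 0.41 × 36 = 14.76; length term: −500/50 = −10
Tm = 81.5 + (0) + 14.76 − 10 = 86.26 → 86.3°C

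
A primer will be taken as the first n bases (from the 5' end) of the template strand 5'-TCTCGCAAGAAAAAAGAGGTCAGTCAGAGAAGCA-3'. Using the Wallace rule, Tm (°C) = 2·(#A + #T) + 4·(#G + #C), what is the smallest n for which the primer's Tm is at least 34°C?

n = 12

First 11 bases: TCTCGCAAGAA → Tm = 32°C (< 34°C)
First 12 bases: TCTCGCAAGAAA → Tm = 34°C (≥ 34°C)
Since every base adds ≥2°C, Tm only increases with n, so the threshold is first crossed at n = 12.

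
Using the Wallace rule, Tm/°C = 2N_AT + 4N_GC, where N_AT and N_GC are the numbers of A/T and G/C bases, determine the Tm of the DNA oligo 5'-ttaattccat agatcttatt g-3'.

Base counts: A=6, C=3, G=2, T=10
AT pairs contribute 16, GC pairs contribute 5.
Tm = 2(16) + 4(5) = 32 + 20 = 52°C

52°C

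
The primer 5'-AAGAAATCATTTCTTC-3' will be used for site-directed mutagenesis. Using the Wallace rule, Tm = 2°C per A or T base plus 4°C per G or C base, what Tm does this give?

Counting bases: C=3, G=1, A=6, T=6
A+T = 12, G+C = 4
Tm = 2×12 + 4×4 = 40°C

40°C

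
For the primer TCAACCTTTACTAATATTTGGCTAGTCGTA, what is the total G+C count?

Base counts: C=6, A=8, G=4, T=12
Total G or C: 4 + 6 = 10

10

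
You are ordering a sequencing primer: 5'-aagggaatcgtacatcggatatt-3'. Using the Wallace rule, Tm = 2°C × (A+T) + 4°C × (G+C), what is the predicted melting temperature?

64°C

Scanning the sequence gives T=6, A=8, C=3, G=6.
So N_AT = 14 and N_GC = 9.
Tm = 2×14 + 4×9 = 64°C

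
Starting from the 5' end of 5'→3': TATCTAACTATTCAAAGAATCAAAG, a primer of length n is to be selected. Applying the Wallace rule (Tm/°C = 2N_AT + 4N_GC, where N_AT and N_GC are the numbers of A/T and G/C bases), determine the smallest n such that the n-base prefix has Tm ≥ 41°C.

First 16 bases: TATCTAACTATTCAAA → Tm = 38°C (< 41°C)
First 17 bases: TATCTAACTATTCAAAG → Tm = 42°C (≥ 41°C)
Since every base adds ≥2°C, Tm only increases with n, so the threshold is first crossed at n = 17.

n = 17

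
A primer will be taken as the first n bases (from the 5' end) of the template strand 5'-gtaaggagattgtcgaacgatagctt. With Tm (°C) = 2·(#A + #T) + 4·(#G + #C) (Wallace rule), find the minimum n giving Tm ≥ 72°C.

n = 25

First 24 bases: GTAAGGAGATTGTCGAACGATAGC → Tm = 70°C (< 72°C)
First 25 bases: GTAAGGAGATTGTCGAACGATAGCT → Tm = 72°C (≥ 72°C)
Since every base adds ≥2°C, Tm only increases with n, so the threshold is first crossed at n = 25.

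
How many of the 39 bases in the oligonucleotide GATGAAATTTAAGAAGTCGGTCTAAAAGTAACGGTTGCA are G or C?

14

Scanning the sequence gives G=10, A=15, T=10, C=4.
G+C = 10 + 4 = 14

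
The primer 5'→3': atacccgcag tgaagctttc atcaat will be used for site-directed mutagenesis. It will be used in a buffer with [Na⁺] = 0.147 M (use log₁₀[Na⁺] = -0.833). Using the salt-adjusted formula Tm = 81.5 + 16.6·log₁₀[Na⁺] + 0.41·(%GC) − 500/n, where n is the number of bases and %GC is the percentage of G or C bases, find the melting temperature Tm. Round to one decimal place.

Length n = 26. T=7, A=8, G=4, C=7
G+C = 11, so %GC = 11/26 × 100 = 42.308%
Salt term: 16.6 × (-0.833) = -13.828
GC term: 0.41 × 42.308 = 17.346; length term: −500/26 = −19.231
Tm = 81.5 + (-13.828) + 17.346 − 19.231 = 65.787 → 65.8°C

65.8°C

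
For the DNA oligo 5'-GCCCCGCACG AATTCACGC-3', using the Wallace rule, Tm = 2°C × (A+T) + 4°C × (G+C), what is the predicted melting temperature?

Scanning the sequence gives A=4, T=2, G=4, C=9.
So N_AT = 6 and N_GC = 13.
Tm = 4·13 + 2·6 = 52 + 12 = 64°C

64°C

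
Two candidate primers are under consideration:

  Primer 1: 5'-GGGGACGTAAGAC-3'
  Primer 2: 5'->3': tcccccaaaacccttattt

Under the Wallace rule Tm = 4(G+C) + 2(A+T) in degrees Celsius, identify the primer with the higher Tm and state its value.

Primer 1: A+T=5, G+C=8 → Tm = 2(5)+4(8) = 42°C
Primer 2: A+T=11, G+C=8 → Tm = 2(11)+4(8) = 54°C
42°C vs 54°C → primer 2 is higher.

Primer 2, 54°C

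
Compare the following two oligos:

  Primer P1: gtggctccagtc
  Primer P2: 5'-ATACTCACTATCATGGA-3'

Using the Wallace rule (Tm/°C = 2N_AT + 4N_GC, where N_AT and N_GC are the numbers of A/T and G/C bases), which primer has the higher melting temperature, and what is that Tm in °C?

Primer P2, 46°C

Primer P1: A+T=4, G+C=8 → Tm = 2(4)+4(8) = 40°C
Primer P2: A+T=11, G+C=6 → Tm = 2(11)+4(6) = 46°C
40°C vs 46°C → primer P2 is higher.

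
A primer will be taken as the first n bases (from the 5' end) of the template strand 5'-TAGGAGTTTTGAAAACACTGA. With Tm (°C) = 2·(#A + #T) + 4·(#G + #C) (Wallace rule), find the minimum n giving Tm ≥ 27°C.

First 10 bases: TAGGAGTTTT → Tm = 26°C (< 27°C)
First 11 bases: TAGGAGTTTTG → Tm = 30°C (≥ 27°C)
Each additional base adds 2°C (A/T) or 4°C (G/C), so Tm is non-decreasing in n; n = 11 is the first length to reach 27°C.

n = 11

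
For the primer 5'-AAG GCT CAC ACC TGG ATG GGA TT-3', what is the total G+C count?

Scanning the sequence gives G=7, T=5, A=6, C=5.
Total G or C: 7 + 5 = 12

12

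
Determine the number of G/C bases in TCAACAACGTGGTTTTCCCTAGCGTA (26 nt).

12

T=8, C=7, G=5, A=6
G+C = 5 + 7 = 12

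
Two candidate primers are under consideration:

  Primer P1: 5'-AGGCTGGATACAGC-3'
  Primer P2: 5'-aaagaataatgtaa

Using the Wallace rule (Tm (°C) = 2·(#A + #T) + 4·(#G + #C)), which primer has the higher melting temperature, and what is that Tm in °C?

Primer P1: A+T=6, G+C=8 → Tm = 2(6)+4(8) = 44°C
Primer P2: A+T=12, G+C=2 → Tm = 2(12)+4(2) = 32°C
44°C vs 32°C → primer P1 is higher.

Primer P1, 44°C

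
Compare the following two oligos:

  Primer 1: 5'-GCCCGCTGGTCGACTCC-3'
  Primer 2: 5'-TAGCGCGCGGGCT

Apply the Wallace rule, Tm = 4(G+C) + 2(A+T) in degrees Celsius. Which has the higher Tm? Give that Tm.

Primer 1: A+T=4, G+C=13 → Tm = 2(4)+4(13) = 60°C
Primer 2: A+T=3, G+C=10 → Tm = 2(3)+4(10) = 46°C
60°C vs 46°C → primer 1 is higher.

Primer 1, 60°C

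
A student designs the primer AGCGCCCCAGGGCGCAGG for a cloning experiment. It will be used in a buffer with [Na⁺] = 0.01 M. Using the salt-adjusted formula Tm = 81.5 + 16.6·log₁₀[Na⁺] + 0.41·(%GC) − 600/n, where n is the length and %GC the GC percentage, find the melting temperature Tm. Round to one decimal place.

Length n = 18. Base counts: A=3, G=8, C=7, T=0
G+C = 15, so %GC = 15/18 × 100 = 83.333%
Salt term: 16.6 × (-2) = -33.2
GC term: 0.41 × 83.333 = 34.167; length term: −600/18 = −33.333
Tm = 81.5 + (-33.2) + 34.167 − 33.333 = 49.134 → 49.1°C

49.1°C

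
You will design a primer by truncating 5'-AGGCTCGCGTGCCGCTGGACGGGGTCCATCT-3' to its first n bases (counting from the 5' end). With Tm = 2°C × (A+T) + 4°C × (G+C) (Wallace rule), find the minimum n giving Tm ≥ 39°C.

n = 12

First 11 bases: AGGCTCGCGTG → Tm = 38°C (< 39°C)
First 12 bases: AGGCTCGCGTGC → Tm = 42°C (≥ 39°C)
Each additional base adds 2°C (A/T) or 4°C (G/C), so Tm is non-decreasing in n; n = 12 is the first length to reach 39°C.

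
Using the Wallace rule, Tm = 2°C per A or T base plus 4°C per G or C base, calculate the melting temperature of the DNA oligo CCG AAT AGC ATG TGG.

A=4, C=3, G=5, T=3
AT pairs contribute 7, GC pairs contribute 8.
Tm = 4·8 + 2·7 = 32 + 14 = 46°C

46°C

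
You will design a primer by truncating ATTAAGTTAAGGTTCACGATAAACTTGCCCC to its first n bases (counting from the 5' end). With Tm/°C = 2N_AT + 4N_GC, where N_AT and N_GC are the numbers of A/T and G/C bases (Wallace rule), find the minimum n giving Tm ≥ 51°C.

First 19 bases: ATTAAGTTAAGGTTCACGA → Tm = 50°C (< 51°C)
First 20 bases: ATTAAGTTAAGGTTCACGAT → Tm = 52°C (≥ 51°C)
Each additional base adds 2°C (A/T) or 4°C (G/C), so Tm is non-decreasing in n; n = 20 is the first length to reach 51°C.

n = 20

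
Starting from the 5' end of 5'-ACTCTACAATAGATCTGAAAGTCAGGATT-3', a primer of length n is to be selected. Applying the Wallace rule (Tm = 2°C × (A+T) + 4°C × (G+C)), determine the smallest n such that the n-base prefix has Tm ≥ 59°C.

First 22 bases: ACTCTACAATAGATCTGAAAGT → Tm = 58°C (< 59°C)
First 23 bases: ACTCTACAATAGATCTGAAAGTC → Tm = 62°C (≥ 59°C)
Since every base adds ≥2°C, Tm only increases with n, so the threshold is first crossed at n = 23.

n = 23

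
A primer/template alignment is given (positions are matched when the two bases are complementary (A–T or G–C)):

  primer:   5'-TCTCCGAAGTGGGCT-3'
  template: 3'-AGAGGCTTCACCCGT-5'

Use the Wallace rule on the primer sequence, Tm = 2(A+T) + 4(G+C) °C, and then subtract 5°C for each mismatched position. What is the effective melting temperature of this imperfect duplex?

43°C

Primer base counts: A=2, T=4, G=5, C=4 → A+T=6, G+C=9
Perfect-match Tm = 2(6) + 4(9) = 12 + 36 = 48°C
Mismatches (positions where the bases are not complementary): 1 (at position 15)
Effective Tm = 48 − 1×5 = 48 − 5 = 43°C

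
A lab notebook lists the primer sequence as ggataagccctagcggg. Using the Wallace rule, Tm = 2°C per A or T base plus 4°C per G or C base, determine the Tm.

56°C

Counting bases: A=4, T=2, C=4, G=7
AT pairs contribute 6, GC pairs contribute 11.
Tm = 4·11 + 2·6 = 44 + 12 = 56°C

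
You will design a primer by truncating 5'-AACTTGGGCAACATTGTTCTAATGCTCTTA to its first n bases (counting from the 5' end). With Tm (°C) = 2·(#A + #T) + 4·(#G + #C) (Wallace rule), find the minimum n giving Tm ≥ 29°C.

n = 10

First 9 bases: AACTTGGGC → Tm = 28°C (< 29°C)
First 10 bases: AACTTGGGCA → Tm = 30°C (≥ 29°C)
Since every base adds ≥2°C, Tm only increases with n, so the threshold is first crossed at n = 10.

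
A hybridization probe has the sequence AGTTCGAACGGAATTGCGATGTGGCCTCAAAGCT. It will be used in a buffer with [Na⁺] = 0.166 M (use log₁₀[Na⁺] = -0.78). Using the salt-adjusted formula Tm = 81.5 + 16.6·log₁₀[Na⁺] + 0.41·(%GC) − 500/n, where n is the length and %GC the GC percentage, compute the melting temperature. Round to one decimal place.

74.3°C

Length n = 34. Counting bases: G=10, A=9, C=7, T=8
G+C = 17, so %GC = 17/34 × 100 = 50%
Salt term: 16.6 × (-0.78) = -12.948
GC term: 0.41 × 50 = 20.5; length term: −500/34 = −14.706
Tm = 81.5 + (-12.948) + 20.5 − 14.706 = 74.346 → 74.3°C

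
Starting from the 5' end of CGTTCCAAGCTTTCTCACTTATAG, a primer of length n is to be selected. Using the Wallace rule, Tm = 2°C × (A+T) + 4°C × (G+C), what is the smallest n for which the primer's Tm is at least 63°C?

n = 23

First 22 bases: CGTTCCAAGCTTTCTCACTTAT → Tm = 62°C (< 63°C)
First 23 bases: CGTTCCAAGCTTTCTCACTTATA → Tm = 64°C (≥ 63°C)
Since every base adds ≥2°C, Tm only increases with n, so the threshold is first crossed at n = 23.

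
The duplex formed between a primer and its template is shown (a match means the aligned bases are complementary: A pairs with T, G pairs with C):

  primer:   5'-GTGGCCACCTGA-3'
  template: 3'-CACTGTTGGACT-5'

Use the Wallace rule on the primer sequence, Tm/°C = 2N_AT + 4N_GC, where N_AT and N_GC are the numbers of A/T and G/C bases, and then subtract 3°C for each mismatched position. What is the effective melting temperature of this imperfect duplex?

34°C

Primer base counts: A=2, T=2, G=4, C=4 → A+T=4, G+C=8
Perfect-match Tm = 2(4) + 4(8) = 8 + 32 = 40°C
Mismatches (positions where the bases are not complementary): 2 (at positions 4, 6)
Effective Tm = 40 − 2×3 = 40 − 6 = 34°C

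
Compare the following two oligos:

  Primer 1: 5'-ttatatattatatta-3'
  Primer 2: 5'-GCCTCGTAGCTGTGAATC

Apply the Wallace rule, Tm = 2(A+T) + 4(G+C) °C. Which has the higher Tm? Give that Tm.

Primer 1: A+T=15, G+C=0 → Tm = 2(15)+4(0) = 30°C
Primer 2: A+T=8, G+C=10 → Tm = 2(8)+4(10) = 56°C
30°C vs 56°C → primer 2 is higher.

Primer 2, 56°C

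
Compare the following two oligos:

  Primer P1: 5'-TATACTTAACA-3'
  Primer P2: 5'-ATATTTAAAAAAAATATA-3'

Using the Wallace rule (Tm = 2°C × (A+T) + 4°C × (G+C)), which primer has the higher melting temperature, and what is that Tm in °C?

Primer P1: A+T=9, G+C=2 → Tm = 2(9)+4(2) = 26°C
Primer P2: A+T=18, G+C=0 → Tm = 2(18)+4(0) = 36°C
26°C vs 36°C → primer P2 is higher.

Primer P2, 36°C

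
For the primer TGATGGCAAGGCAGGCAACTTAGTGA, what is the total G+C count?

C=4, A=8, T=5, G=9
Total G or C: 9 + 4 = 13

13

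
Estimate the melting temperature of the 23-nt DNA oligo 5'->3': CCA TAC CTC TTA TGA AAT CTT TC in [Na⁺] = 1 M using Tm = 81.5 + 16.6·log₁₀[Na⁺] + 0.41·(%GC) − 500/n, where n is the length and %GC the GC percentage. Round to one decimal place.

Length n = 23. C=7, G=1, T=9, A=6
G+C = 8, so %GC = 8/23 × 100 = 34.783%
Salt term: 16.6 × (0) = 0
GC term: 0.41 × 34.783 = 14.261; length term: −500/23 = −21.739
Tm = 81.5 + (0) + 14.261 − 21.739 = 74.022 → 74.0°C

74.0°C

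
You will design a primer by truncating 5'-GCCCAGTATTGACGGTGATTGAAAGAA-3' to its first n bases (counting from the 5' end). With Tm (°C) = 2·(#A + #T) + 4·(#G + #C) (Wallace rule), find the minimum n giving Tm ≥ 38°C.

n = 13

First 12 bases: GCCCAGTATTGA → Tm = 36°C (< 38°C)
First 13 bases: GCCCAGTATTGAC → Tm = 40°C (≥ 38°C)
Each additional base adds 2°C (A/T) or 4°C (G/C), so Tm is non-decreasing in n; n = 13 is the first length to reach 38°C.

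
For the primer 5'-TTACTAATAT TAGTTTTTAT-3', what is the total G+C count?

2

T=12, G=1, C=1, A=6
Total G or C: 1 + 1 = 2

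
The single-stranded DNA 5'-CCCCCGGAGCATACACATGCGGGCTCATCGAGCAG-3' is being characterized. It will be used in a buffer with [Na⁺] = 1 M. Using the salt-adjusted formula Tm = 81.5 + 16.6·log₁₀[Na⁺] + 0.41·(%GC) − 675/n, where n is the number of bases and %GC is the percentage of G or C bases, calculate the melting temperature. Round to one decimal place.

89.2°C

Length n = 35. T=4, C=13, A=8, G=10
G+C = 23, so %GC = 23/35 × 100 = 65.714%
Salt term: 16.6 × (0) = 0
GC term: 0.41 × 65.714 = 26.943; length term: −675/35 = −19.286
Tm = 81.5 + (0) + 26.943 − 19.286 = 89.157 → 89.2°C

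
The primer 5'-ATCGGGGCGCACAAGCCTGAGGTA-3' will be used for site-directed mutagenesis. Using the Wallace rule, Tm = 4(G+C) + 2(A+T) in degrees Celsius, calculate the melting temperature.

78°C

Counting bases: A=6, T=3, C=6, G=9
So N_AT = 9 and N_GC = 15.
Tm = 4·15 + 2·9 = 60 + 18 = 78°C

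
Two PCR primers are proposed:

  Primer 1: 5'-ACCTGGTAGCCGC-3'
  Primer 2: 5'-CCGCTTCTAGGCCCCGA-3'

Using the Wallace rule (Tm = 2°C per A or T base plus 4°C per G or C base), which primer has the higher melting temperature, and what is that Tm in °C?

Primer 2, 58°C

Primer 1: A+T=4, G+C=9 → Tm = 2(4)+4(9) = 44°C
Primer 2: A+T=5, G+C=12 → Tm = 2(5)+4(12) = 58°C
44°C vs 58°C → primer 2 is higher.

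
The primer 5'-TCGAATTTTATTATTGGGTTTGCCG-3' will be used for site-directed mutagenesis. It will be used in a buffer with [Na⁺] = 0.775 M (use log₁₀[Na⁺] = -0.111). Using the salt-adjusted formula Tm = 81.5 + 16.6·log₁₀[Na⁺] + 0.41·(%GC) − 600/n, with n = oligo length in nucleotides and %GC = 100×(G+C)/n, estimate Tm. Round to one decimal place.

Length n = 25. Scanning the sequence gives G=6, C=3, A=4, T=12.
G+C = 9, so %GC = 9/25 × 100 = 36%
Salt term: 16.6 × (-0.111) = -1.843
GC term: 0.41 × 36 = 14.76; length term: −600/25 = −24
Tm = 81.5 + (-1.843) + 14.76 − 24 = 70.417 → 70.4°C

70.4°C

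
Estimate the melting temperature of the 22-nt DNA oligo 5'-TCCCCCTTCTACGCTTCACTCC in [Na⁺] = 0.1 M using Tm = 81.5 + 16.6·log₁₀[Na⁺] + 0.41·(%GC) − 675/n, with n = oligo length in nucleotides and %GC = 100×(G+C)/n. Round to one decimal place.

58.4°C

Length n = 22. Base counts: T=7, G=1, A=2, C=12
G+C = 13, so %GC = 13/22 × 100 = 59.091%
Salt term: 16.6 × (-1) = -16.6
GC term: 0.41 × 59.091 = 24.227; length term: −675/22 = −30.682
Tm = 81.5 + (-16.6) + 24.227 − 30.682 = 58.445 → 58.4°C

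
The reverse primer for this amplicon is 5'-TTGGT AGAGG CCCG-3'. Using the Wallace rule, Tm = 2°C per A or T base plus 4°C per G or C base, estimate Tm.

46°C

Counting bases: G=6, A=2, T=3, C=3
A+T = 5, G+C = 9
Tm = 2×5 + 4×9 = 46°C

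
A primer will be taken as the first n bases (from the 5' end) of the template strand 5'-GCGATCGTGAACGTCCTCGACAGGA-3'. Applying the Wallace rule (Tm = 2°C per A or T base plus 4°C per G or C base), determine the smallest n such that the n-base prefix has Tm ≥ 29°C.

First 8 bases: GCGATCGT → Tm = 26°C (< 29°C)
First 9 bases: GCGATCGTG → Tm = 30°C (≥ 29°C)
Since every base adds ≥2°C, Tm only increases with n, so the threshold is first crossed at n = 9.

n = 9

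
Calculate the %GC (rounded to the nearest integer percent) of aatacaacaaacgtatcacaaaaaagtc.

29%

C=6, T=4, G=2, A=16
G+C = 2 + 6 = 8 out of 28 bases
%GC = 8/28 × 100 = 28.57% ≈ 29%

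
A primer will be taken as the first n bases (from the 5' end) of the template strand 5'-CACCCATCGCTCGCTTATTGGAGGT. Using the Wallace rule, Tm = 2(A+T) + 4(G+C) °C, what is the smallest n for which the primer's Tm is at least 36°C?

First 10 bases: CACCCATCGC → Tm = 34°C (< 36°C)
First 11 bases: CACCCATCGCT → Tm = 36°C (≥ 36°C)
Each additional base adds 2°C (A/T) or 4°C (G/C), so Tm is non-decreasing in n; n = 11 is the first length to reach 36°C.

n = 11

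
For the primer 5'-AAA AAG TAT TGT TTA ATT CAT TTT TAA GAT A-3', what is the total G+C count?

Base counts: G=3, C=1, A=13, T=14
G+C = 3 + 1 = 4

4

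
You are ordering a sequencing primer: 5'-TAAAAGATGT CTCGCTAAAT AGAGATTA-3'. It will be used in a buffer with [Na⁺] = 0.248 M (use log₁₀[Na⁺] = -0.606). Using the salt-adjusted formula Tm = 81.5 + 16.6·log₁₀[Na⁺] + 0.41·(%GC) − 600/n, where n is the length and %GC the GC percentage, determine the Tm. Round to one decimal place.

61.7°C

Length n = 28. C=3, G=5, A=12, T=8
G+C = 8, so %GC = 8/28 × 100 = 28.571%
Salt term: 16.6 × (-0.606) = -10.06
GC term: 0.41 × 28.571 = 11.714; length term: −600/28 = −21.429
Tm = 81.5 + (-10.06) + 11.714 − 21.429 = 61.725 → 61.7°C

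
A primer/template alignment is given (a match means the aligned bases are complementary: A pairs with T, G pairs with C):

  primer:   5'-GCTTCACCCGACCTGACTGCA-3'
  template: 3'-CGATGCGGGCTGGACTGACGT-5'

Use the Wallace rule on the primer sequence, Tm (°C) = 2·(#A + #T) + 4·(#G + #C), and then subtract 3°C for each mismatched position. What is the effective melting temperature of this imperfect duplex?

62°C

Primer base counts: A=4, T=4, G=4, C=9 → A+T=8, G+C=13
Perfect-match Tm = 2(8) + 4(13) = 16 + 52 = 68°C
Mismatches (positions where the bases are not complementary): 2 (at positions 4, 6)
Effective Tm = 68 − 2×3 = 68 − 6 = 62°C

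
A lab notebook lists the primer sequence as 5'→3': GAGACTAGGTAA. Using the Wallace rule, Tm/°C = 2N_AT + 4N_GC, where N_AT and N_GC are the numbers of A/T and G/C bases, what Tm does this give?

Counting bases: A=5, C=1, G=4, T=2
AT pairs contribute 7, GC pairs contribute 5.
Tm = 4·5 + 2·7 = 20 + 14 = 34°C

34°C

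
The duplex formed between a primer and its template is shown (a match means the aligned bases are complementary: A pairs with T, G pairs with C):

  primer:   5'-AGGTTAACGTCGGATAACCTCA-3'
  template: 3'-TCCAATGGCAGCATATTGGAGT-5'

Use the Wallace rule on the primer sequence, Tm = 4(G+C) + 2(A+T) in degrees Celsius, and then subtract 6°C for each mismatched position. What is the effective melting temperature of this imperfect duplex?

Primer base counts: A=7, T=5, G=5, C=5 → A+T=12, G+C=10
Perfect-match Tm = 2(12) + 4(10) = 24 + 40 = 64°C
Mismatches (positions where the bases are not complementary): 2 (at positions 7, 13)
Effective Tm = 64 − 2×6 = 64 − 12 = 52°C

52°C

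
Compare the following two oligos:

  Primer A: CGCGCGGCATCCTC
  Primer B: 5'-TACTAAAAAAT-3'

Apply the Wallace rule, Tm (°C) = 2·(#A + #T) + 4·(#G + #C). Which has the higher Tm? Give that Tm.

Primer A, 50°C

Primer A: A+T=3, G+C=11 → Tm = 2(3)+4(11) = 50°C
Primer B: A+T=10, G+C=1 → Tm = 2(10)+4(1) = 24°C
50°C vs 24°C → primer A is higher.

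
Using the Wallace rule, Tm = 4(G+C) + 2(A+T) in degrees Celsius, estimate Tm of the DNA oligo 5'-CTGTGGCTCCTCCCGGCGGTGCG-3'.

82°C

Scanning the sequence gives C=9, G=9, T=5, A=0.
AT pairs contribute 5, GC pairs contribute 18.
Tm = 2×5 + 4×18 = 82°C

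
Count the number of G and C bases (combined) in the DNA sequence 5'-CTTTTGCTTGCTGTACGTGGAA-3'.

10

Scanning the sequence gives A=3, C=4, G=6, T=9.
G+C = 6 + 4 = 10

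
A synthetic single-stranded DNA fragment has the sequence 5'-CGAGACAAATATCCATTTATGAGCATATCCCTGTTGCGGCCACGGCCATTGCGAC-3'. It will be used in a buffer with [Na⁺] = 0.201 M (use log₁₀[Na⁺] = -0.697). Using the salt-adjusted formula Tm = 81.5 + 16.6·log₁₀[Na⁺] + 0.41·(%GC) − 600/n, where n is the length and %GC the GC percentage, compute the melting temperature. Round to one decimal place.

79.9°C

Length n = 55. Scanning the sequence gives A=14, T=13, G=12, C=16.
G+C = 28, so %GC = 28/55 × 100 = 50.909%
Salt term: 16.6 × (-0.697) = -11.57
GC term: 0.41 × 50.909 = 20.873; length term: −600/55 = −10.909
Tm = 81.5 + (-11.57) + 20.873 − 10.909 = 79.894 → 79.9°C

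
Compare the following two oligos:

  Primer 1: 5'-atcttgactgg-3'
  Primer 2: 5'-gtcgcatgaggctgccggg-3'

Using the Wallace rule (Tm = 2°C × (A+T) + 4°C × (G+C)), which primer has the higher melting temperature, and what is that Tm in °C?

Primer 1: A+T=6, G+C=5 → Tm = 2(6)+4(5) = 32°C
Primer 2: A+T=5, G+C=14 → Tm = 2(5)+4(14) = 66°C
32°C vs 66°C → primer 2 is higher.

Primer 2, 66°C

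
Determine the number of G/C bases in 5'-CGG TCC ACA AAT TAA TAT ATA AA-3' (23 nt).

Base counts: G=2, C=4, A=11, T=6
Total G or C: 2 + 4 = 6

6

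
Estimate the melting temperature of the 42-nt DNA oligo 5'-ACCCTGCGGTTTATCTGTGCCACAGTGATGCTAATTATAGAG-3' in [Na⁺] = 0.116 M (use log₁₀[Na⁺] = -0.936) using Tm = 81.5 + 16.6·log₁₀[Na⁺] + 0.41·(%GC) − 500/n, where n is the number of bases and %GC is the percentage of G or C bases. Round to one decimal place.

Length n = 42. C=9, A=10, T=13, G=10
G+C = 19, so %GC = 19/42 × 100 = 45.238%
Salt term: 16.6 × (-0.936) = -15.538
GC term: 0.41 × 45.238 = 18.548; length term: −500/42 = −11.905
Tm = 81.5 + (-15.538) + 18.548 − 11.905 = 72.605 → 72.6°C

72.6°C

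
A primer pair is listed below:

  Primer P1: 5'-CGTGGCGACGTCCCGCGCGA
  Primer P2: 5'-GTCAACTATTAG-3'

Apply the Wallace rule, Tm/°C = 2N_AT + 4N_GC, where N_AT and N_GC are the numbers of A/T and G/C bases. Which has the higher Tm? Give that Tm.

Primer P1, 72°C

Primer P1: A+T=4, G+C=16 → Tm = 2(4)+4(16) = 72°C
Primer P2: A+T=8, G+C=4 → Tm = 2(8)+4(4) = 32°C
72°C vs 32°C → primer P1 is higher.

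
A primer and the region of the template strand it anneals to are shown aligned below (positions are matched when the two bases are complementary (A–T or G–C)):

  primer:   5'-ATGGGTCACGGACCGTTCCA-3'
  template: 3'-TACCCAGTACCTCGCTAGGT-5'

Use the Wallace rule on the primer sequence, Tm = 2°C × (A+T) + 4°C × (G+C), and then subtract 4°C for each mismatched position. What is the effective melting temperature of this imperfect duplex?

Primer base counts: A=4, T=4, G=6, C=6 → A+T=8, G+C=12
Perfect-match Tm = 2(8) + 4(12) = 16 + 48 = 64°C
Mismatches (positions where the bases are not complementary): 3 (at positions 9, 13, 16)
Effective Tm = 64 − 3×4 = 64 − 12 = 52°C

52°C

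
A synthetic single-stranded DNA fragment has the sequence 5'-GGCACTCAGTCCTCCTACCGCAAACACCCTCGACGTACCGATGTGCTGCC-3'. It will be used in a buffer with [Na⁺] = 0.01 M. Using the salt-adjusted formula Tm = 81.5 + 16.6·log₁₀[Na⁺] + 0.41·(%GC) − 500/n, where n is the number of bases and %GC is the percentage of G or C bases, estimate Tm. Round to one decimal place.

63.7°C

Length n = 50. Base counts: T=9, C=21, G=10, A=10
G+C = 31, so %GC = 31/50 × 100 = 62%
Salt term: 16.6 × (-2) = -33.2
GC term: 0.41 × 62 = 25.42; length term: −500/50 = −10
Tm = 81.5 + (-33.2) + 25.42 − 10 = 63.72 → 63.7°C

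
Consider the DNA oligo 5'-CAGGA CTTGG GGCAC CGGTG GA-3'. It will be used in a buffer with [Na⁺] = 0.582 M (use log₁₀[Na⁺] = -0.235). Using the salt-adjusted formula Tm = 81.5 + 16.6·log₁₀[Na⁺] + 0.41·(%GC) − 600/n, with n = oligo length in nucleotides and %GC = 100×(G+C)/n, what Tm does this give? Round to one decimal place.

78.3°C

Length n = 22. Base counts: T=3, A=4, C=5, G=10
G+C = 15, so %GC = 15/22 × 100 = 68.182%
Salt term: 16.6 × (-0.235) = -3.901
GC term: 0.41 × 68.182 = 27.955; length term: −600/22 = −27.273
Tm = 81.5 + (-3.901) + 27.955 − 27.273 = 78.281 → 78.3°C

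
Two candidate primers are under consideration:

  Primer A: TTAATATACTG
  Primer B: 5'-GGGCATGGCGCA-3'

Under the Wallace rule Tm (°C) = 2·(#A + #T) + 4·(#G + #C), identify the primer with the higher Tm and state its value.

Primer A: A+T=9, G+C=2 → Tm = 2(9)+4(2) = 26°C
Primer B: A+T=3, G+C=9 → Tm = 2(3)+4(9) = 42°C
26°C vs 42°C → primer B is higher.

Primer B, 42°C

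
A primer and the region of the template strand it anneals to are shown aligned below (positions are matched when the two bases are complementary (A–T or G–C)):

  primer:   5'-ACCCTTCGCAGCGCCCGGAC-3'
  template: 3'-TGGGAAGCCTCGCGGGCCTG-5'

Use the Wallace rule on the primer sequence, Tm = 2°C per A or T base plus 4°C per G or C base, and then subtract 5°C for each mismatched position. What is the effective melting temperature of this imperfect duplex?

Primer base counts: A=3, T=2, G=5, C=10 → A+T=5, G+C=15
Perfect-match Tm = 2(5) + 4(15) = 10 + 60 = 70°C
Mismatches (positions where the bases are not complementary): 1 (at position 9)
Effective Tm = 70 − 1×5 = 70 − 5 = 65°C

65°C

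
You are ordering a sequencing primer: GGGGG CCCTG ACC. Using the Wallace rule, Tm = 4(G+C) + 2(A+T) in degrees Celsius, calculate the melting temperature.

48°C

Scanning the sequence gives C=5, A=1, T=1, G=6.
A+T = 2, G+C = 11
Tm = 4·11 + 2·2 = 44 + 4 = 48°C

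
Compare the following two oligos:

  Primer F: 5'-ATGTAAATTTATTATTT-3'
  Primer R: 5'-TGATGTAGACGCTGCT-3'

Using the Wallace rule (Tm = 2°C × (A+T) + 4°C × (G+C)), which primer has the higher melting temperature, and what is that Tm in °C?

Primer F: A+T=16, G+C=1 → Tm = 2(16)+4(1) = 36°C
Primer R: A+T=8, G+C=8 → Tm = 2(8)+4(8) = 48°C
36°C vs 48°C → primer R is higher.

Primer R, 48°C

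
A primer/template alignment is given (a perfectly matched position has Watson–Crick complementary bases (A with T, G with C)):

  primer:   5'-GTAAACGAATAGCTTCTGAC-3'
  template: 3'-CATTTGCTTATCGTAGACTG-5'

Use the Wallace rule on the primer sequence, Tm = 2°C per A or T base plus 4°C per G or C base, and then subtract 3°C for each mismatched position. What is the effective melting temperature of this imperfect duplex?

53°C

Primer base counts: A=7, T=5, G=4, C=4 → A+T=12, G+C=8
Perfect-match Tm = 2(12) + 4(8) = 24 + 32 = 56°C
Mismatches (positions where the bases are not complementary): 1 (at position 14)
Effective Tm = 56 − 1×3 = 56 − 3 = 53°C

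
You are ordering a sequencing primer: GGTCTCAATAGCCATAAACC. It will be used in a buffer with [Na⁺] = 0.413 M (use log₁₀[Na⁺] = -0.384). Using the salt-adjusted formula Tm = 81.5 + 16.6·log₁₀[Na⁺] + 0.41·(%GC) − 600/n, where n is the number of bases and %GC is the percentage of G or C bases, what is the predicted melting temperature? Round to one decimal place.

63.6°C

Length n = 20. Counting bases: T=4, C=6, A=7, G=3
G+C = 9, so %GC = 9/20 × 100 = 45%
Salt term: 16.6 × (-0.384) = -6.374
GC term: 0.41 × 45 = 18.45; length term: −600/20 = −30
Tm = 81.5 + (-6.374) + 18.45 − 30 = 63.576 → 63.6°C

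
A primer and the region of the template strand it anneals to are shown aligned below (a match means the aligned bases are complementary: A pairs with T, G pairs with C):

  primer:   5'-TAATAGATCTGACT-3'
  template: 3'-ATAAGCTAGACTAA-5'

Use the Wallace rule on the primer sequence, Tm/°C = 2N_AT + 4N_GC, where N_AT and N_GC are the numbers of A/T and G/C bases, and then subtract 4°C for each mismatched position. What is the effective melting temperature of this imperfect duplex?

Primer base counts: A=5, T=5, G=2, C=2 → A+T=10, G+C=4
Perfect-match Tm = 2(10) + 4(4) = 20 + 16 = 36°C
Mismatches (positions where the bases are not complementary): 3 (at positions 3, 5, 13)
Effective Tm = 36 − 3×4 = 36 − 12 = 24°C

24°C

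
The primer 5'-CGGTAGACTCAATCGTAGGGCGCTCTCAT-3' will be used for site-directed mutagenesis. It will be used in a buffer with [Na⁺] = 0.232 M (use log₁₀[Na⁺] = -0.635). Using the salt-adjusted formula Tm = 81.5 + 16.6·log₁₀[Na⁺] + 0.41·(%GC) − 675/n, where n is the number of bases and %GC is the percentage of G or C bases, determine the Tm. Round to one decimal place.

Length n = 29. C=8, A=6, G=8, T=7
G+C = 16, so %GC = 16/29 × 100 = 55.172%
Salt term: 16.6 × (-0.635) = -10.541
GC term: 0.41 × 55.172 = 22.621; length term: −675/29 = −23.276
Tm = 81.5 + (-10.541) + 22.621 − 23.276 = 70.304 → 70.3°C

70.3°C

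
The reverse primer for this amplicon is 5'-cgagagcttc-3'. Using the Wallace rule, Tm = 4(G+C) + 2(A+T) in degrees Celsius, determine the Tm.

32°C

Base counts: G=3, T=2, A=2, C=3
A+T = 4, G+C = 6
Tm = 4·6 + 2·4 = 24 + 8 = 32°C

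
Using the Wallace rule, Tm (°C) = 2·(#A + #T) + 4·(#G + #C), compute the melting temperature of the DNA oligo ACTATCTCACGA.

A=4, T=3, C=4, G=1
A+T = 7, G+C = 5
Tm = 4·5 + 2·7 = 20 + 14 = 34°C

34°C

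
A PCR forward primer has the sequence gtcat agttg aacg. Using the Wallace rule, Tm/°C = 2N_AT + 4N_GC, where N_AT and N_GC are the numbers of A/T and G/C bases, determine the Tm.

40°C

Scanning the sequence gives C=2, T=4, A=4, G=4.
AT pairs contribute 8, GC pairs contribute 6.
Tm = 4·6 + 2·8 = 24 + 16 = 40°C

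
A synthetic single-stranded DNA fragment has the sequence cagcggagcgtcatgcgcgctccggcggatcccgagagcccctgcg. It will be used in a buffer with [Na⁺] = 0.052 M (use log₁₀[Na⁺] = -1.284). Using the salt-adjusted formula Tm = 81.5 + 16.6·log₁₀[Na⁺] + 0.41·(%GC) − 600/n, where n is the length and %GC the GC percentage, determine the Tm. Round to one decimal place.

Length n = 46. Scanning the sequence gives T=5, G=17, A=6, C=18.
G+C = 35, so %GC = 35/46 × 100 = 76.087%
Salt term: 16.6 × (-1.284) = -21.314
GC term: 0.41 × 76.087 = 31.196; length term: −600/46 = −13.043
Tm = 81.5 + (-21.314) + 31.196 − 13.043 = 78.339 → 78.3°C

78.3°C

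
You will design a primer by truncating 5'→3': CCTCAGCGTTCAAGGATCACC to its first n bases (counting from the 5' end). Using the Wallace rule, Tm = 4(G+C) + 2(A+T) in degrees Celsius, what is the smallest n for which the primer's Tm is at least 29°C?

n = 9

First 8 bases: CCTCAGCG → Tm = 28°C (< 29°C)
First 9 bases: CCTCAGCGT → Tm = 30°C (≥ 29°C)
Since every base adds ≥2°C, Tm only increases with n, so the threshold is first crossed at n = 9.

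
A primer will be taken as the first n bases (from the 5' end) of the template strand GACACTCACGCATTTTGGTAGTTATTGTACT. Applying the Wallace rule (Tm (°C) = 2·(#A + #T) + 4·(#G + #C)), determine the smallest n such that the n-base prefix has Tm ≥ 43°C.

First 14 bases: GACACTCACGCATT → Tm = 42°C (< 43°C)
First 15 bases: GACACTCACGCATTT → Tm = 44°C (≥ 43°C)
Since every base adds ≥2°C, Tm only increases with n, so the threshold is first crossed at n = 15.

n = 15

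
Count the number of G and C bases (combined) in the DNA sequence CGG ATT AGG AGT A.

C=1, G=5, A=4, T=3
Total G or C: 5 + 1 = 6

6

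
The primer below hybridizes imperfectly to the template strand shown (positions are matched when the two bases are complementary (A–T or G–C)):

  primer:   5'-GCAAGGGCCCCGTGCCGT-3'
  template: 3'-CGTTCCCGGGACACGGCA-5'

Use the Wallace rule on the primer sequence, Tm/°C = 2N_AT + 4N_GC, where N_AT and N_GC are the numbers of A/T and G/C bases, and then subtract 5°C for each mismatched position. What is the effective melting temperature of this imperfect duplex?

59°C

Primer base counts: A=2, T=2, G=7, C=7 → A+T=4, G+C=14
Perfect-match Tm = 2(4) + 4(14) = 8 + 56 = 64°C
Mismatches (positions where the bases are not complementary): 1 (at position 11)
Effective Tm = 64 − 1×5 = 64 − 5 = 59°C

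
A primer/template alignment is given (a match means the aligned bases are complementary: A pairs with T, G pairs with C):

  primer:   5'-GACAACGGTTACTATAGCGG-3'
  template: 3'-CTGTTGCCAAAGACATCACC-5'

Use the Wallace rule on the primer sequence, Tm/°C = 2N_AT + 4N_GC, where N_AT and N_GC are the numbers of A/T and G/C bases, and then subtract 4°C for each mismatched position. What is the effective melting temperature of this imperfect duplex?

48°C

Primer base counts: A=6, T=4, G=6, C=4 → A+T=10, G+C=10
Perfect-match Tm = 2(10) + 4(10) = 20 + 40 = 60°C
Mismatches (positions where the bases are not complementary): 3 (at positions 11, 14, 18)
Effective Tm = 60 − 3×4 = 60 − 12 = 48°C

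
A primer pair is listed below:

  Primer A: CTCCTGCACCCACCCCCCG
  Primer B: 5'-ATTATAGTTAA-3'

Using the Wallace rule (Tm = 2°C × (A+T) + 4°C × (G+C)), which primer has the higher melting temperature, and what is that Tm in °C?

Primer A: A+T=4, G+C=15 → Tm = 2(4)+4(15) = 68°C
Primer B: A+T=10, G+C=1 → Tm = 2(10)+4(1) = 24°C
68°C vs 24°C → primer A is higher.

Primer A, 68°C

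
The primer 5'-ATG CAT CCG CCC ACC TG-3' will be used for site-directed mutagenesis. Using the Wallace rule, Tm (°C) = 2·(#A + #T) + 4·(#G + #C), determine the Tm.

56°C

Scanning the sequence gives T=3, G=3, A=3, C=8.
A+T = 6, G+C = 11
Tm = 2×6 + 4×11 = 56°C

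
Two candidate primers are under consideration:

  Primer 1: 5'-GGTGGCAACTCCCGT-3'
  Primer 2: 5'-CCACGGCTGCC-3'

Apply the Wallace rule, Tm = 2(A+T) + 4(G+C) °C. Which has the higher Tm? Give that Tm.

Primer 1: A+T=5, G+C=10 → Tm = 2(5)+4(10) = 50°C
Primer 2: A+T=2, G+C=9 → Tm = 2(2)+4(9) = 40°C
50°C vs 40°C → primer 1 is higher.

Primer 1, 50°C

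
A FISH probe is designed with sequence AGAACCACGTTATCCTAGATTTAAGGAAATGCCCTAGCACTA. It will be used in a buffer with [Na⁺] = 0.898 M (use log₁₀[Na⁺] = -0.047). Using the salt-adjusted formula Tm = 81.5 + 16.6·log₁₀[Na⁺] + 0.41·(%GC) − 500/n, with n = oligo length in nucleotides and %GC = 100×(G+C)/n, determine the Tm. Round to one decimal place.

Length n = 42. Scanning the sequence gives A=15, C=10, G=7, T=10.
G+C = 17, so %GC = 17/42 × 100 = 40.476%
Salt term: 16.6 × (-0.047) = -0.78
GC term: 0.41 × 40.476 = 16.595; length term: −500/42 = −11.905
Tm = 81.5 + (-0.78) + 16.595 − 11.905 = 85.41 → 85.4°C

85.4°C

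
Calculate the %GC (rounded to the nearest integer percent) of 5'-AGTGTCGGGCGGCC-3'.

79%

T=2, A=1, C=4, G=7
G+C = 7 + 4 = 11 out of 14 bases
%GC = 11/14 × 100 = 78.57% ≈ 79%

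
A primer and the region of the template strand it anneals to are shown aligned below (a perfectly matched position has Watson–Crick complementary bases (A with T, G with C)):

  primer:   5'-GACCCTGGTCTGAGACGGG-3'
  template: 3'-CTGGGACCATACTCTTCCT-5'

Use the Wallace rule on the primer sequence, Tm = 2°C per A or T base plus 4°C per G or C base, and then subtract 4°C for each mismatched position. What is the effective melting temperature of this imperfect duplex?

52°C

Primer base counts: A=3, T=3, G=8, C=5 → A+T=6, G+C=13
Perfect-match Tm = 2(6) + 4(13) = 12 + 52 = 64°C
Mismatches (positions where the bases are not complementary): 3 (at positions 10, 16, 19)
Effective Tm = 64 − 3×4 = 64 − 12 = 52°C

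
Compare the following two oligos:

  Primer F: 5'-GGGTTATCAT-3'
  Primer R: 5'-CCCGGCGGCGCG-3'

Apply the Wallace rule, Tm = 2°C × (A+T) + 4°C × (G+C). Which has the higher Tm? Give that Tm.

Primer F: A+T=6, G+C=4 → Tm = 2(6)+4(4) = 28°C
Primer R: A+T=0, G+C=12 → Tm = 2(0)+4(12) = 48°C
28°C vs 48°C → primer R is higher.

Primer R, 48°C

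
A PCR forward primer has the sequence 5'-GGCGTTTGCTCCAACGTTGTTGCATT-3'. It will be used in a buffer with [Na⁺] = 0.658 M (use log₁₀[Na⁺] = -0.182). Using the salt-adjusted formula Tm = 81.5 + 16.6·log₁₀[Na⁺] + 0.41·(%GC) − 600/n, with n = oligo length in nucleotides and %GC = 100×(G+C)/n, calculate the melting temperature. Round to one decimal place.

Length n = 26. Counting bases: G=7, T=10, A=3, C=6
G+C = 13, so %GC = 13/26 × 100 = 50%
Salt term: 16.6 × (-0.182) = -3.021
GC term: 0.41 × 50 = 20.5; length term: −600/26 = −23.077
Tm = 81.5 + (-3.021) + 20.5 − 23.077 = 75.902 → 75.9°C

75.9°C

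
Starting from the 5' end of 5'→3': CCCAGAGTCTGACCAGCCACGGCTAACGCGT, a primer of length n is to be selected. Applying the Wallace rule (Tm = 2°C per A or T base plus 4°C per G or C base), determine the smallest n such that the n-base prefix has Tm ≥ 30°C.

First 8 bases: CCCAGAGT → Tm = 26°C (< 30°C)
First 9 bases: CCCAGAGTC → Tm = 30°C (≥ 30°C)
Each additional base adds 2°C (A/T) or 4°C (G/C), so Tm is non-decreasing in n; n = 9 is the first length to reach 30°C.

n = 9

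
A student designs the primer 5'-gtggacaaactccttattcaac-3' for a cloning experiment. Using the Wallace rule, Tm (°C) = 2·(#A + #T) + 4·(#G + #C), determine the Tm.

62°C

Counting bases: T=6, C=6, A=7, G=3
AT pairs contribute 13, GC pairs contribute 9.
Tm = 2×13 + 4×9 = 62°C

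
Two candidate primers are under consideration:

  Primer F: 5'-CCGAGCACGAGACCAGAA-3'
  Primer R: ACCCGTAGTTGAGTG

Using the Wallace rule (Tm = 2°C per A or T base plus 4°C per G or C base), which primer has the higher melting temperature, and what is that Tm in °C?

Primer F: A+T=7, G+C=11 → Tm = 2(7)+4(11) = 58°C
Primer R: A+T=7, G+C=8 → Tm = 2(7)+4(8) = 46°C
58°C vs 46°C → primer F is higher.

Primer F, 58°C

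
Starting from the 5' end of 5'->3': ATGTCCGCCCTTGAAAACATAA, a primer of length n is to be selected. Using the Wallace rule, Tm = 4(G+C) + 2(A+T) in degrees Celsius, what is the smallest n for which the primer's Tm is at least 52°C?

n = 18

First 17 bases: ATGTCCGCCCTTGAAAA → Tm = 50°C (< 52°C)
First 18 bases: ATGTCCGCCCTTGAAAAC → Tm = 54°C (≥ 52°C)
Since every base adds ≥2°C, Tm only increases with n, so the threshold is first crossed at n = 18.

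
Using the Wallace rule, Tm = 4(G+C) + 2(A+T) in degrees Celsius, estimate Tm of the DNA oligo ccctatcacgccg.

Counting bases: T=2, A=2, C=7, G=2
AT pairs contribute 4, GC pairs contribute 9.
Tm = 2(4) + 4(9) = 8 + 36 = 44°C

44°C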